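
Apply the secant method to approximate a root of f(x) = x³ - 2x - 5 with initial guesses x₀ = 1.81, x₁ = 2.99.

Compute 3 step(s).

f(x) = x³ - 2x - 5
x₀ = 1.81, x₁ = 2.99

Secant formula: x_{n+1} = x_n - f(x_n)(x_n - x_{n-1})/(f(x_n) - f(x_{n-1}))

Iteration 1:
  f(1.810000) = -2.690259
  f(2.990000) = 15.750899
  x_2 = 2.990000 - 15.750899×(2.990000 - 1.810000)/(15.750899 - (-2.690259))
       = 1.982142
Iteration 2:
  f(2.990000) = 15.750899
  f(1.982142) = -1.176668
  x_3 = 1.982142 - (-1.176668)×(1.982142 - 2.990000)/(-1.176668 - 15.750899)
       = 2.052201
Iteration 3:
  f(1.982142) = -1.176668
  f(2.052201) = -0.461503
  x_4 = 2.052201 - (-0.461503)×(2.052201 - 1.982142)/(-0.461503 - (-1.176668))
       = 2.097410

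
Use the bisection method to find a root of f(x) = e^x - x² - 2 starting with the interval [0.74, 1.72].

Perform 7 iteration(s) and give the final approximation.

f(x) = e^x - x² - 2
Initial interval: [0.74, 1.72]

Iteration 1:
  c_1 = (0.740000 + 1.720000)/2 = 1.230000
  f(c_1) = f(1.230000) = -0.091670
  f(a) × f(c) ≥ 0, new interval: [1.230000, 1.720000]
Iteration 2:
  c_2 = (1.230000 + 1.720000)/2 = 1.475000
  f(c_2) = f(1.475000) = 0.195411
  f(a) × f(c) < 0, new interval: [1.230000, 1.475000]
Iteration 3:
  c_3 = (1.230000 + 1.475000)/2 = 1.352500
  f(c_3) = f(1.352500) = 0.037825
  f(a) × f(c) < 0, new interval: [1.230000, 1.352500]
Iteration 4:
  c_4 = (1.230000 + 1.352500)/2 = 1.291250
  f(c_4) = f(1.291250) = -0.029996
  f(a) × f(c) ≥ 0, new interval: [1.291250, 1.352500]
Iteration 5:
  c_5 = (1.291250 + 1.352500)/2 = 1.321875
  f(c_5) = f(1.321875) = 0.003093
  f(a) × f(c) < 0, new interval: [1.291250, 1.321875]
Iteration 6:
  c_6 = (1.291250 + 1.321875)/2 = 1.306563
  f(c_6) = f(1.306563) = -0.013650
  f(a) × f(c) ≥ 0, new interval: [1.306563, 1.321875]
Iteration 7:
  c_7 = (1.306563 + 1.321875)/2 = 1.314219
  f(c_7) = f(1.314219) = -0.005329
  f(a) × f(c) ≥ 0, new interval: [1.314219, 1.321875]

After 7 iteration(s), the approximation is c_7 = 1.314219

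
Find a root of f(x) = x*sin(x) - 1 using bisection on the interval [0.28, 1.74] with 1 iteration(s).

f(x) = x*sin(x) - 1
Initial interval: [0.28, 1.74]

Iteration 1:
  c_1 = (0.280000 + 1.740000)/2 = 1.010000
  f(c_1) = f(1.010000) = -0.144700
  f(a) × f(c) ≥ 0, new interval: [1.010000, 1.740000]

After 1 iteration(s), the approximation is c_1 = 1.010000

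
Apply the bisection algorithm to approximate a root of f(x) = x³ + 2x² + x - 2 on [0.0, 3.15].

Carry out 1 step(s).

f(x) = x³ + 2x² + x - 2
Initial interval: [0.0, 3.15]

Iteration 1:
  c_1 = (0.000000 + 3.150000)/2 = 1.575000
  f(c_1) = f(1.575000) = 8.443234
  f(a) × f(c) < 0, new interval: [0.000000, 1.575000]

After 1 iteration(s), the approximation is c_1 = 1.575000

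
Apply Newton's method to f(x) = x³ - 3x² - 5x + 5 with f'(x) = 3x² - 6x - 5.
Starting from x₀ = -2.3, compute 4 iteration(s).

f(x) = x³ - 3x² - 5x + 5
f'(x) = 3x² - 6x - 5
x₀ = -2.3

Newton-Raphson formula: x_{n+1} = x_n - f(x_n)/f'(x_n)

Iteration 1:
  f(-2.300000) = -11.537000
  f'(-2.300000) = 24.670000
  x_1 = -2.300000 - (-11.537000)/24.670000 = -1.832347
Iteration 2:
  f(-1.832347) = -2.062848
  f'(-1.832347) = 16.066568
  x_2 = -1.832347 - (-2.062848)/16.066568 = -1.703953
Iteration 3:
  f(-1.703953) = -0.137957
  f'(-1.703953) = 13.934088
  x_3 = -1.703953 - (-0.137957)/13.934088 = -1.694052
Iteration 4:
  f(-1.694052) = -0.000794
  f'(-1.694052) = 13.773756
  x_4 = -1.694052 - (-0.000794)/13.773756 = -1.693995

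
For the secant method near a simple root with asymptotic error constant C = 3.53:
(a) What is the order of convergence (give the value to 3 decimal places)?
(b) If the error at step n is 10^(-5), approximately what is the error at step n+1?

(a) Secant method has superlinear convergence with order φ = (1+√5)/2 ≈ 1.618.
    This means |e_{n+1}| ≈ C|e_n|^1.618.

(b) With |e_n| = 10^(-5) and C = 3.53:
    |e_{n+1}| ≈ 3.53 × (10^(-5))^1.618 = 3.53 × 10^(-8.09)

(a) ≈ 1.618 (golden ratio); (b) |e_{n+1}| ≈ 2.868e-08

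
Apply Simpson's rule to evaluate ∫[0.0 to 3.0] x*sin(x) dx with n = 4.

f(x) = x*sin(x)
a = 0.0, b = 3.0, n = 4
h = (b - a)/n = 0.750000

Simpson's rule: (h/3)[f(x₀) + 4f(x₁) + 2f(x₂) + ... + f(xₙ)]

x_0 = 0.0000, f(x_0) = 0.000000, coefficient = 1
x_1 = 0.7500, f(x_1) = 0.511229, coefficient = 4
x_2 = 1.5000, f(x_2) = 1.496242, coefficient = 2
x_3 = 2.2500, f(x_3) = 1.750665, coefficient = 4
x_4 = 3.0000, f(x_4) = 0.423360, coefficient = 1

I ≈ (0.750000/3) × 12.463420 = 3.115855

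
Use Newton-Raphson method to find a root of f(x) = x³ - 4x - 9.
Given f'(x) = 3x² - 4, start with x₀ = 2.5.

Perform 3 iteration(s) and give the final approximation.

f(x) = x³ - 4x - 9
f'(x) = 3x² - 4
x₀ = 2.5

Newton-Raphson formula: x_{n+1} = x_n - f(x_n)/f'(x_n)

Iteration 1:
  f(2.500000) = -3.375000
  f'(2.500000) = 14.750000
  x_1 = 2.500000 - (-3.375000)/14.750000 = 2.728814
Iteration 2:
  f(2.728814) = 0.404647
  f'(2.728814) = 18.339270
  x_2 = 2.728814 - 0.404647/18.339270 = 2.706749
Iteration 3:
  f(2.706749) = 0.003975
  f'(2.706749) = 17.979471
  x_3 = 2.706749 - 0.003975/17.979471 = 2.706528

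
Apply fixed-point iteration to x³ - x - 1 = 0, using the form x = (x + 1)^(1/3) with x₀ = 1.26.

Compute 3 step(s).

Equation: x³ - x - 1 = 0
Fixed-point form: x = (x + 1)^(1/3)
x₀ = 1.26

x_1 = g(1.260000) = 1.312309
x_2 = g(1.312309) = 1.322357
x_3 = g(1.322357) = 1.324269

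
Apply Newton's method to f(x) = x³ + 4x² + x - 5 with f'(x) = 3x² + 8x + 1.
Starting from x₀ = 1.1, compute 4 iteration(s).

f(x) = x³ + 4x² + x - 5
f'(x) = 3x² + 8x + 1
x₀ = 1.1

Newton-Raphson formula: x_{n+1} = x_n - f(x_n)/f'(x_n)

Iteration 1:
  f(1.100000) = 2.271000
  f'(1.100000) = 13.430000
  x_1 = 1.100000 - 2.271000/13.430000 = 0.930901
Iteration 2:
  f(0.930901) = 0.203904
  f'(0.930901) = 11.046938
  x_2 = 0.930901 - 0.203904/11.046938 = 0.912443
Iteration 3:
  f(0.912443) = 0.002308
  f'(0.912443) = 10.797200
  x_3 = 0.912443 - 0.002308/10.797200 = 0.912229
Iteration 4:
  f(0.912229) = 0.000000
  f'(0.912229) = 10.794320
  x_4 = 0.912229 - 0.000000/10.794320 = 0.912229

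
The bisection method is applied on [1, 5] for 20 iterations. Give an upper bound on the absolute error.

Bisection error bound: |error| ≤ (b-a)/2^n
|error| ≤ (5 - 1)/2^20 = 4/2^20
|error| ≤ 0.0000038147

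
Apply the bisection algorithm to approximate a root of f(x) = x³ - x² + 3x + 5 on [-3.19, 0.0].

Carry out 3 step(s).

f(x) = x³ - x² + 3x + 5
Initial interval: [-3.19, 0.0]

Iteration 1:
  c_1 = (-3.190000 + 0.000000)/2 = -1.595000
  f(c_1) = f(-1.595000) = -6.386745
  f(a) × f(c) ≥ 0, new interval: [-1.595000, 0.000000]
Iteration 2:
  c_2 = (-1.595000 + 0.000000)/2 = -0.797500
  f(c_2) = f(-0.797500) = 1.464279
  f(a) × f(c) < 0, new interval: [-1.595000, -0.797500]
Iteration 3:
  c_3 = (-1.595000 + (-0.797500))/2 = -1.196250
  f(c_3) = f(-1.196250) = -1.731615
  f(a) × f(c) ≥ 0, new interval: [-1.196250, -0.797500]

After 3 iteration(s), the approximation is c_3 = -1.196250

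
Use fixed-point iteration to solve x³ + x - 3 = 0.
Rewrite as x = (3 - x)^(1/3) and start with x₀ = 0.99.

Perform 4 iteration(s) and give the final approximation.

Equation: x³ + x - 3 = 0
Fixed-point form: x = (3 - x)^(1/3)
x₀ = 0.99

x_1 = g(0.990000) = 1.262017
x_2 = g(1.262017) = 1.202306
x_3 = g(1.202306) = 1.215921
x_4 = g(1.215921) = 1.212843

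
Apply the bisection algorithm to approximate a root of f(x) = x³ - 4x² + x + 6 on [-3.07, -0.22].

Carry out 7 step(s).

f(x) = x³ - 4x² + x + 6
Initial interval: [-3.07, -0.22]

Iteration 1:
  c_1 = (-3.070000 + (-0.220000))/2 = -1.645000
  f(c_1) = f(-1.645000) = -10.920511
  f(a) × f(c) ≥ 0, new interval: [-1.645000, -0.220000]
Iteration 2:
  c_2 = (-1.645000 + (-0.220000))/2 = -0.932500
  f(c_2) = f(-0.932500) = 0.778414
  f(a) × f(c) < 0, new interval: [-1.645000, -0.932500]
Iteration 3:
  c_3 = (-1.645000 + (-0.932500))/2 = -1.288750
  f(c_3) = f(-1.288750) = -4.072711
  f(a) × f(c) ≥ 0, new interval: [-1.288750, -0.932500]
Iteration 4:
  c_4 = (-1.288750 + (-0.932500))/2 = -1.110625
  f(c_4) = f(-1.110625) = -1.414519
  f(a) × f(c) ≥ 0, new interval: [-1.110625, -0.932500]
Iteration 5:
  c_5 = (-1.110625 + (-0.932500))/2 = -1.021562
  f(c_5) = f(-1.021562) = -0.262015
  f(a) × f(c) ≥ 0, new interval: [-1.021562, -0.932500]
Iteration 6:
  c_6 = (-1.021562 + (-0.932500))/2 = -0.977031
  f(c_6) = f(-0.977031) = 0.271944
  f(a) × f(c) < 0, new interval: [-1.021562, -0.977031]
Iteration 7:
  c_7 = (-1.021562 + (-0.977031))/2 = -0.999297
  f(c_7) = f(-0.999297) = 0.008434
  f(a) × f(c) < 0, new interval: [-1.021562, -0.999297]

After 7 iteration(s), the approximation is c_7 = -0.999297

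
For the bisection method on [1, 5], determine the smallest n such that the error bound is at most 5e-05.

We need (b-a)/2^n ≤ 5e-05
(5 - 1)/2^n ≤ 5e-05
4/2^n ≤ 5e-05
2^n ≥ 80000
n ≥ log₂(80000) = 16.29
n ≥ 17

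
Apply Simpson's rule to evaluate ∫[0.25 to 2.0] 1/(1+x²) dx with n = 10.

f(x) = 1/(1+x²)
a = 0.25, b = 2.0, n = 10
h = (b - a)/n = 0.175000

Simpson's rule: (h/3)[f(x₀) + 4f(x₁) + 2f(x₂) + ... + f(xₙ)]

x_0 = 0.2500, f(x_0) = 0.941176, coefficient = 1
x_1 = 0.4250, f(x_1) = 0.847009, coefficient = 4
x_2 = 0.6000, f(x_2) = 0.735294, coefficient = 2
x_3 = 0.7750, f(x_3) = 0.624756, coefficient = 4
x_4 = 0.9500, f(x_4) = 0.525624, coefficient = 2
x_5 = 1.1250, f(x_5) = 0.441379, coefficient = 4
x_6 = 1.3000, f(x_6) = 0.371747, coefficient = 2
x_7 = 1.4750, f(x_7) = 0.314899, coefficient = 4
x_8 = 1.6500, f(x_8) = 0.268637, coefficient = 2
x_9 = 1.8250, f(x_9) = 0.230914, coefficient = 4
x_10 = 2.0000, f(x_10) = 0.200000, coefficient = 1

I ≈ (0.175000/3) × 14.779607 = 0.862144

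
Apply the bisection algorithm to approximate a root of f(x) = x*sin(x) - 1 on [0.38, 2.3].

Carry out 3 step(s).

f(x) = x*sin(x) - 1
Initial interval: [0.38, 2.3]

Iteration 1:
  c_1 = (0.380000 + 2.300000)/2 = 1.340000
  f(c_1) = f(1.340000) = 0.304469
  f(a) × f(c) < 0, new interval: [0.380000, 1.340000]
Iteration 2:
  c_2 = (0.380000 + 1.340000)/2 = 0.860000
  f(c_2) = f(0.860000) = -0.348255
  f(a) × f(c) ≥ 0, new interval: [0.860000, 1.340000]
Iteration 3:
  c_3 = (0.860000 + 1.340000)/2 = 1.100000
  f(c_3) = f(1.100000) = -0.019672
  f(a) × f(c) ≥ 0, new interval: [1.100000, 1.340000]

After 3 iteration(s), the approximation is c_3 = 1.100000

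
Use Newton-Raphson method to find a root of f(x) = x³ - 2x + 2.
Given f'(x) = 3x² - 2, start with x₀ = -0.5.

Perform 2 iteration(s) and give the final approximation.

f(x) = x³ - 2x + 2
f'(x) = 3x² - 2
x₀ = -0.5

Newton-Raphson formula: x_{n+1} = x_n - f(x_n)/f'(x_n)

Iteration 1:
  f(-0.500000) = 2.875000
  f'(-0.500000) = -1.250000
  x_1 = -0.500000 - 2.875000/(-1.250000) = 1.800000
Iteration 2:
  f(1.800000) = 4.232000
  f'(1.800000) = 7.720000
  x_2 = 1.800000 - 4.232000/7.720000 = 1.251813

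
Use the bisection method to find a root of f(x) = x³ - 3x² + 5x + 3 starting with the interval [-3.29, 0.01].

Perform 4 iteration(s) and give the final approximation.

f(x) = x³ - 3x² + 5x + 3
Initial interval: [-3.29, 0.01]

Iteration 1:
  c_1 = (-3.290000 + 0.010000)/2 = -1.640000
  f(c_1) = f(-1.640000) = -17.679744
  f(a) × f(c) ≥ 0, new interval: [-1.640000, 0.010000]
Iteration 2:
  c_2 = (-1.640000 + 0.010000)/2 = -0.815000
  f(c_2) = f(-0.815000) = -3.609018
  f(a) × f(c) ≥ 0, new interval: [-0.815000, 0.010000]
Iteration 3:
  c_3 = (-0.815000 + 0.010000)/2 = -0.402500
  f(c_3) = f(-0.402500) = 0.436274
  f(a) × f(c) < 0, new interval: [-0.815000, -0.402500]
Iteration 4:
  c_4 = (-0.815000 + (-0.402500))/2 = -0.608750
  f(c_4) = f(-0.608750) = -1.381068
  f(a) × f(c) ≥ 0, new interval: [-0.608750, -0.402500]

After 4 iteration(s), the approximation is c_4 = -0.608750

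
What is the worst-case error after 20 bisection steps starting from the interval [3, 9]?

Bisection error bound: |error| ≤ (b-a)/2^n
|error| ≤ (9 - 3)/2^20 = 6/2^20
|error| ≤ 0.0000057220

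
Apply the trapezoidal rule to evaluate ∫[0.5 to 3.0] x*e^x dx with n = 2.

f(x) = x*e^x
a = 0.5, b = 3.0, n = 2
h = (b - a)/n = 1.250000

Trapezoidal rule: (h/2)[f(x₀) + 2f(x₁) + 2f(x₂) + ... + f(xₙ)]

x_0 = 0.5000, f(x_0) = 0.824361, coefficient = 1
x_1 = 1.7500, f(x_1) = 10.070555, coefficient = 2
x_2 = 3.0000, f(x_2) = 60.256611, coefficient = 1

I ≈ (1.250000/2) × 81.222081 = 50.763800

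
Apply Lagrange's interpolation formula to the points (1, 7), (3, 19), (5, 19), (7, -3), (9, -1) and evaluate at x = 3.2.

Lagrange interpolation formula:
P(x) = Σ yᵢ × Lᵢ(x)
where Lᵢ(x) = Π_{j≠i} (x - xⱼ)/(xᵢ - xⱼ)

L_0(3.2) = (3.2 - 3)/(1 - 3) × (3.2 - 5)/(1 - 5) × (3.2 - 7)/(1 - 7) × (3.2 - 9)/(1 - 9) = -0.020663
L_1(3.2) = (3.2 - 1)/(3 - 1) × (3.2 - 5)/(3 - 5) × (3.2 - 7)/(3 - 7) × (3.2 - 9)/(3 - 9) = 0.909150
L_2(3.2) = (3.2 - 1)/(5 - 1) × (3.2 - 3)/(5 - 3) × (3.2 - 7)/(5 - 7) × (3.2 - 9)/(5 - 9) = 0.151525
L_3(3.2) = (3.2 - 1)/(7 - 1) × (3.2 - 3)/(7 - 3) × (3.2 - 5)/(7 - 5) × (3.2 - 9)/(7 - 9) = -0.047850
L_4(3.2) = (3.2 - 1)/(9 - 1) × (3.2 - 3)/(9 - 3) × (3.2 - 5)/(9 - 5) × (3.2 - 7)/(9 - 7) = 0.007838

P(3.2) = 7×L_0(3.2) + 19×L_1(3.2) + 19×L_2(3.2) + (-3)×L_3(3.2) + (-1)×L_4(3.2)
P(3.2) = 20.143900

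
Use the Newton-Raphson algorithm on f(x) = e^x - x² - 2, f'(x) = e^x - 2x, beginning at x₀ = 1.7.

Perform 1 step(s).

f(x) = e^x - x² - 2
f'(x) = e^x - 2x
x₀ = 1.7

Newton-Raphson formula: x_{n+1} = x_n - f(x_n)/f'(x_n)

Iteration 1:
  f(1.700000) = 0.583947
  f'(1.700000) = 2.073947
  x_1 = 1.700000 - 0.583947/2.073947 = 1.418437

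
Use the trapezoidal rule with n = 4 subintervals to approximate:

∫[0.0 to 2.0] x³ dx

f(x) = x³
a = 0.0, b = 2.0, n = 4
h = (b - a)/n = 0.500000

Trapezoidal rule: (h/2)[f(x₀) + 2f(x₁) + 2f(x₂) + ... + f(xₙ)]

x_0 = 0.0000, f(x_0) = 0.000000, coefficient = 1
x_1 = 0.5000, f(x_1) = 0.125000, coefficient = 2
x_2 = 1.0000, f(x_2) = 1.000000, coefficient = 2
x_3 = 1.5000, f(x_3) = 3.375000, coefficient = 2
x_4 = 2.0000, f(x_4) = 8.000000, coefficient = 1

I ≈ (0.500000/2) × 17.000000 = 4.250000
Exact value: 4.000000
Error: 0.250000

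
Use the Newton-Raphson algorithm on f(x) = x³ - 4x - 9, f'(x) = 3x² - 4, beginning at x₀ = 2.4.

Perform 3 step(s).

f(x) = x³ - 4x - 9
f'(x) = 3x² - 4
x₀ = 2.4

Newton-Raphson formula: x_{n+1} = x_n - f(x_n)/f'(x_n)

Iteration 1:
  f(2.400000) = -4.776000
  f'(2.400000) = 13.280000
  x_1 = 2.400000 - (-4.776000)/13.280000 = 2.759639
Iteration 2:
  f(2.759639) = 0.977763
  f'(2.759639) = 18.846815
  x_2 = 2.759639 - 0.977763/18.846815 = 2.707759
Iteration 3:
  f(2.707759) = 0.022143
  f'(2.707759) = 17.995878
  x_3 = 2.707759 - 0.022143/17.995878 = 2.706529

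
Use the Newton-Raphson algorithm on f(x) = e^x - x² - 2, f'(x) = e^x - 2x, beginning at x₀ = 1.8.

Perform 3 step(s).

f(x) = e^x - x² - 2
f'(x) = e^x - 2x
x₀ = 1.8

Newton-Raphson formula: x_{n+1} = x_n - f(x_n)/f'(x_n)

Iteration 1:
  f(1.800000) = 0.809647
  f'(1.800000) = 2.449647
  x_1 = 1.800000 - 0.809647/2.449647 = 1.469484
Iteration 2:
  f(1.469484) = 0.187608
  f'(1.469484) = 1.408024
  x_2 = 1.469484 - 0.187608/1.408024 = 1.336242
Iteration 3:
  f(1.336242) = 0.019175
  f'(1.336242) = 1.132234
  x_3 = 1.336242 - 0.019175/1.132234 = 1.319306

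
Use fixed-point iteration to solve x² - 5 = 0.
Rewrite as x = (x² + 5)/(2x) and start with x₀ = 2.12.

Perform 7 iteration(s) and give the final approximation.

Equation: x² - 5 = 0
Fixed-point form: x = (x² + 5)/(2x)
x₀ = 2.12

x_1 = g(2.120000) = 2.239245
x_2 = g(2.239245) = 2.236070
x_3 = g(2.236070) = 2.236068
x_4 = g(2.236068) = 2.236068
x_5 = g(2.236068) = 2.236068
x_6 = g(2.236068) = 2.236068
x_7 = g(2.236068) = 2.236068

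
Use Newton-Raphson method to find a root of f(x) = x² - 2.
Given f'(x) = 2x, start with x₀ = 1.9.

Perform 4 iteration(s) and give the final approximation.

f(x) = x² - 2
f'(x) = 2x
x₀ = 1.9

Newton-Raphson formula: x_{n+1} = x_n - f(x_n)/f'(x_n)

Iteration 1:
  f(1.900000) = 1.610000
  f'(1.900000) = 3.800000
  x_1 = 1.900000 - 1.610000/3.800000 = 1.476316
Iteration 2:
  f(1.476316) = 0.179508
  f'(1.476316) = 2.952632
  x_2 = 1.476316 - 0.179508/2.952632 = 1.415520
Iteration 3:
  f(1.415520) = 0.003696
  f'(1.415520) = 2.831039
  x_3 = 1.415520 - 0.003696/2.831039 = 1.414214
Iteration 4:
  f(1.414214) = 0.000002
  f'(1.414214) = 2.828428
  x_4 = 1.414214 - 0.000002/2.828428 = 1.414214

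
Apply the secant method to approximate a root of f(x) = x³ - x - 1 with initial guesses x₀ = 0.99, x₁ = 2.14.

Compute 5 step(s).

f(x) = x³ - x - 1
x₀ = 0.99, x₁ = 2.14

Secant formula: x_{n+1} = x_n - f(x_n)(x_n - x_{n-1})/(f(x_n) - f(x_{n-1}))

Iteration 1:
  f(0.990000) = -1.019701
  f(2.140000) = 6.660344
  x_2 = 2.140000 - 6.660344×(2.140000 - 0.990000)/(6.660344 - (-1.019701))
       = 1.142689
Iteration 2:
  f(2.140000) = 6.660344
  f(1.142689) = -0.650637
  x_3 = 1.142689 - (-0.650637)×(1.142689 - 2.140000)/(-0.650637 - 6.660344)
       = 1.231444
Iteration 3:
  f(1.142689) = -0.650637
  f(1.231444) = -0.364016
  x_4 = 1.231444 - (-0.364016)×(1.231444 - 1.142689)/(-0.364016 - (-0.650637))
       = 1.344165
Iteration 4:
  f(1.231444) = -0.364016
  f(1.344165) = 0.084445
  x_5 = 1.344165 - 0.084445×(1.344165 - 1.231444)/(0.084445 - (-0.364016))
       = 1.322940
Iteration 5:
  f(1.344165) = 0.084445
  f(1.322940) = -0.007571
  x_6 = 1.322940 - (-0.007571)×(1.322940 - 1.344165)/(-0.007571 - 0.084445)
       = 1.324686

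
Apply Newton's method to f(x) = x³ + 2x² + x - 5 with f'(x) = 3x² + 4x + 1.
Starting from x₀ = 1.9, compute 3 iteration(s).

f(x) = x³ + 2x² + x - 5
f'(x) = 3x² + 4x + 1
x₀ = 1.9

Newton-Raphson formula: x_{n+1} = x_n - f(x_n)/f'(x_n)

Iteration 1:
  f(1.900000) = 10.979000
  f'(1.900000) = 19.430000
  x_1 = 1.900000 - 10.979000/19.430000 = 1.334946
Iteration 2:
  f(1.334946) = 2.278089
  f'(1.334946) = 11.686026
  x_2 = 1.334946 - 2.278089/11.686026 = 1.140005
Iteration 3:
  f(1.140005) = 0.220788
  f'(1.140005) = 9.458851
  x_3 = 1.140005 - 0.220788/9.458851 = 1.116663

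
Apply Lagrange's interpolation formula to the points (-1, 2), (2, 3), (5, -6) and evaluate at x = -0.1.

Lagrange interpolation formula:
P(x) = Σ yᵢ × Lᵢ(x)
where Lᵢ(x) = Π_{j≠i} (x - xⱼ)/(xᵢ - xⱼ)

L_0(-0.1) = (-0.1 - 2)/(-1 - 2) × (-0.1 - 5)/(-1 - 5) = 0.595000
L_1(-0.1) = (-0.1 - (-1))/(2 - (-1)) × (-0.1 - 5)/(2 - 5) = 0.510000
L_2(-0.1) = (-0.1 - (-1))/(5 - (-1)) × (-0.1 - 2)/(5 - 2) = -0.105000

P(-0.1) = 2×L_0(-0.1) + 3×L_1(-0.1) + (-6)×L_2(-0.1)
P(-0.1) = 3.350000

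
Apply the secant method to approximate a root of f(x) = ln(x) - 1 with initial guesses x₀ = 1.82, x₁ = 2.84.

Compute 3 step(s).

f(x) = ln(x) - 1
x₀ = 1.82, x₁ = 2.84

Secant formula: x_{n+1} = x_n - f(x_n)(x_n - x_{n-1})/(f(x_n) - f(x_{n-1}))

Iteration 1:
  f(1.820000) = -0.401163
  f(2.840000) = 0.043804
  x_2 = 2.840000 - 0.043804×(2.840000 - 1.820000)/(0.043804 - (-0.401163))
       = 2.739588
Iteration 2:
  f(2.840000) = 0.043804
  f(2.739588) = 0.007808
  x_3 = 2.739588 - 0.007808×(2.739588 - 2.840000)/(0.007808 - 0.043804)
       = 2.717809
Iteration 3:
  f(2.739588) = 0.007808
  f(2.717809) = -0.000174
  x_4 = 2.717809 - (-0.000174)×(2.717809 - 2.739588)/(-0.000174 - 0.007808)
       = 2.718284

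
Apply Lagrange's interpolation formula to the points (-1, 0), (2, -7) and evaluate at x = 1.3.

Lagrange interpolation formula:
P(x) = Σ yᵢ × Lᵢ(x)
where Lᵢ(x) = Π_{j≠i} (x - xⱼ)/(xᵢ - xⱼ)

L_0(1.3) = (1.3 - 2)/(-1 - 2) = 0.233333
L_1(1.3) = (1.3 - (-1))/(2 - (-1)) = 0.766667

P(1.3) = 0×L_0(1.3) + (-7)×L_1(1.3)
P(1.3) = -5.366667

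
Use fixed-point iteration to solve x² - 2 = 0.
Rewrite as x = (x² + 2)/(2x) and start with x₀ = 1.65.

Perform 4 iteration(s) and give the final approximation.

Equation: x² - 2 = 0
Fixed-point form: x = (x² + 2)/(2x)
x₀ = 1.65

x_1 = g(1.650000) = 1.431061
x_2 = g(1.431061) = 1.414313
x_3 = g(1.414313) = 1.414214
x_4 = g(1.414214) = 1.414214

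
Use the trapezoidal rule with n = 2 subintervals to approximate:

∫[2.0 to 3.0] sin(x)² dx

f(x) = sin(x)²
a = 2.0, b = 3.0, n = 2
h = (b - a)/n = 0.500000

Trapezoidal rule: (h/2)[f(x₀) + 2f(x₁) + 2f(x₂) + ... + f(xₙ)]

x_0 = 2.0000, f(x_0) = 0.826822, coefficient = 1
x_1 = 2.5000, f(x_1) = 0.358169, coefficient = 2
x_2 = 3.0000, f(x_2) = 0.019915, coefficient = 1

I ≈ (0.500000/2) × 1.563074 = 0.390769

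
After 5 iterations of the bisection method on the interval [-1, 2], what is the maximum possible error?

Bisection error bound: |error| ≤ (b-a)/2^n
|error| ≤ (2 - (-1))/2^5 = 3/2^5
|error| ≤ 0.0937500000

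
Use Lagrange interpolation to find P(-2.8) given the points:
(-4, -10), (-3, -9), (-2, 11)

Lagrange interpolation formula:
P(x) = Σ yᵢ × Lᵢ(x)
where Lᵢ(x) = Π_{j≠i} (x - xⱼ)/(xᵢ - xⱼ)

L_0(-2.8) = (-2.8 - (-3))/(-4 - (-3)) × (-2.8 - (-2))/(-4 - (-2)) = -0.080000
L_1(-2.8) = (-2.8 - (-4))/(-3 - (-4)) × (-2.8 - (-2))/(-3 - (-2)) = 0.960000
L_2(-2.8) = (-2.8 - (-4))/(-2 - (-4)) × (-2.8 - (-3))/(-2 - (-3)) = 0.120000

P(-2.8) = (-10)×L_0(-2.8) + (-9)×L_1(-2.8) + 11×L_2(-2.8)
P(-2.8) = -6.520000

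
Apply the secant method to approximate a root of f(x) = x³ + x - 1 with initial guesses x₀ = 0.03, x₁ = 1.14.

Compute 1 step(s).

f(x) = x³ + x - 1
x₀ = 0.03, x₁ = 1.14

Secant formula: x_{n+1} = x_n - f(x_n)(x_n - x_{n-1})/(f(x_n) - f(x_{n-1}))

Iteration 1:
  f(0.030000) = -0.969973
  f(1.140000) = 1.621544
  x_2 = 1.140000 - 1.621544×(1.140000 - 0.030000)/(1.621544 - (-0.969973))
       = 0.445459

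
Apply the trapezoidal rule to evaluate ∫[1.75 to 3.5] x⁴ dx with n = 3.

f(x) = x⁴
a = 1.75, b = 3.5, n = 3
h = (b - a)/n = 0.583333

Trapezoidal rule: (h/2)[f(x₀) + 2f(x₁) + 2f(x₂) + ... + f(xₙ)]

x_0 = 1.7500, f(x_0) = 9.378906, coefficient = 1
x_1 = 2.3333, f(x_1) = 29.641975, coefficient = 2
x_2 = 2.9167, f(x_2) = 72.368104, coefficient = 2
x_3 = 3.5000, f(x_3) = 150.062500, coefficient = 1

I ≈ (0.583333/2) × 363.461564 = 106.009623
Exact value: 101.761133
Error: 4.248490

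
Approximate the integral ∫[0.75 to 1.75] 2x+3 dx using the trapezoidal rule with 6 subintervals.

f(x) = 2x+3
a = 0.75, b = 1.75, n = 6
h = (b - a)/n = 0.166667

Trapezoidal rule: (h/2)[f(x₀) + 2f(x₁) + 2f(x₂) + ... + f(xₙ)]

x_0 = 0.7500, f(x_0) = 4.500000, coefficient = 1
x_1 = 0.9167, f(x_1) = 4.833333, coefficient = 2
x_2 = 1.0833, f(x_2) = 5.166667, coefficient = 2
x_3 = 1.2500, f(x_3) = 5.500000, coefficient = 2
x_4 = 1.4167, f(x_4) = 5.833333, coefficient = 2
x_5 = 1.5833, f(x_5) = 6.166667, coefficient = 2
x_6 = 1.7500, f(x_6) = 6.500000, coefficient = 1

I ≈ (0.166667/2) × 66.000000 = 5.500000
Exact value: 5.500000
Error: 0.000000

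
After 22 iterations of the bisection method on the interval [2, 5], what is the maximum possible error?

Bisection error bound: |error| ≤ (b-a)/2^n
|error| ≤ (5 - 2)/2^22 = 3/2^22
|error| ≤ 0.0000007153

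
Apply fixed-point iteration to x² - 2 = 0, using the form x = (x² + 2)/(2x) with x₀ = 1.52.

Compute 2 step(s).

Equation: x² - 2 = 0
Fixed-point form: x = (x² + 2)/(2x)
x₀ = 1.52

x_1 = g(1.520000) = 1.417895
x_2 = g(1.417895) = 1.414218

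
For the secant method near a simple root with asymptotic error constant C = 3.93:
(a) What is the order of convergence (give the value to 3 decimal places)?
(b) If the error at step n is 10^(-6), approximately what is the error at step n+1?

(a) Secant method has superlinear convergence with order φ = (1+√5)/2 ≈ 1.618.
    This means |e_{n+1}| ≈ C|e_n|^1.618.

(b) With |e_n| = 10^(-6) and C = 3.93:
    |e_{n+1}| ≈ 3.93 × (10^(-6))^1.618 = 3.93 × 10^(-9.71)

(a) ≈ 1.618 (golden ratio); (b) |e_{n+1}| ≈ 7.695e-10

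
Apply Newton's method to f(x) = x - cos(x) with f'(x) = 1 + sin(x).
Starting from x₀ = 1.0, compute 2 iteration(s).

f(x) = x - cos(x)
f'(x) = 1 + sin(x)
x₀ = 1.0

Newton-Raphson formula: x_{n+1} = x_n - f(x_n)/f'(x_n)

Iteration 1:
  f(1.000000) = 0.459698
  f'(1.000000) = 1.841471
  x_1 = 1.000000 - 0.459698/1.841471 = 0.750364
Iteration 2:
  f(0.750364) = 0.018923
  f'(0.750364) = 1.681905
  x_2 = 0.750364 - 0.018923/1.681905 = 0.739113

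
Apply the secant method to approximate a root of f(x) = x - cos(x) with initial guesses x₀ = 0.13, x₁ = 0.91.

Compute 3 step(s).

f(x) = x - cos(x)
x₀ = 0.13, x₁ = 0.91

Secant formula: x_{n+1} = x_n - f(x_n)(x_n - x_{n-1})/(f(x_n) - f(x_{n-1}))

Iteration 1:
  f(0.130000) = -0.861562
  f(0.910000) = 0.296254
  x_2 = 0.910000 - 0.296254×(0.910000 - 0.130000)/(0.296254 - (-0.861562))
       = 0.710419
Iteration 2:
  f(0.910000) = 0.296254
  f(0.710419) = -0.047670
  x_3 = 0.710419 - (-0.047670)×(0.710419 - 0.910000)/(-0.047670 - 0.296254)
       = 0.738082
Iteration 3:
  f(0.710419) = -0.047670
  f(0.738082) = -0.001679
  x_4 = 0.738082 - (-0.001679)×(0.738082 - 0.710419)/(-0.001679 - (-0.047670))
       = 0.739092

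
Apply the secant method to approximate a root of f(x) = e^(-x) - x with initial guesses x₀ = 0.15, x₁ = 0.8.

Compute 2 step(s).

f(x) = e^(-x) - x
x₀ = 0.15, x₁ = 0.8

Secant formula: x_{n+1} = x_n - f(x_n)(x_n - x_{n-1})/(f(x_n) - f(x_{n-1}))

Iteration 1:
  f(0.150000) = 0.710708
  f(0.800000) = -0.350671
  x_2 = 0.800000 - (-0.350671)×(0.800000 - 0.150000)/(-0.350671 - 0.710708)
       = 0.585245
Iteration 2:
  f(0.800000) = -0.350671
  f(0.585245) = -0.028276
  x_3 = 0.585245 - (-0.028276)×(0.585245 - 0.800000)/(-0.028276 - (-0.350671))
       = 0.566410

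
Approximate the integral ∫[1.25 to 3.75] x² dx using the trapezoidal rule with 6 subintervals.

f(x) = x²
a = 1.25, b = 3.75, n = 6
h = (b - a)/n = 0.416667

Trapezoidal rule: (h/2)[f(x₀) + 2f(x₁) + 2f(x₂) + ... + f(xₙ)]

x_0 = 1.2500, f(x_0) = 1.562500, coefficient = 1
x_1 = 1.6667, f(x_1) = 2.777778, coefficient = 2
x_2 = 2.0833, f(x_2) = 4.340278, coefficient = 2
x_3 = 2.5000, f(x_3) = 6.250000, coefficient = 2
x_4 = 2.9167, f(x_4) = 8.506944, coefficient = 2
x_5 = 3.3333, f(x_5) = 11.111111, coefficient = 2
x_6 = 3.7500, f(x_6) = 14.062500, coefficient = 1

I ≈ (0.416667/2) × 81.597222 = 16.999421
Exact value: 16.927083
Error: 0.072338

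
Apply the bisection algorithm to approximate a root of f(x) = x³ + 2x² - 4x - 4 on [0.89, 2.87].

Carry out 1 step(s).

f(x) = x³ + 2x² - 4x - 4
Initial interval: [0.89, 2.87]

Iteration 1:
  c_1 = (0.890000 + 2.870000)/2 = 1.880000
  f(c_1) = f(1.880000) = 2.193472
  f(a) × f(c) < 0, new interval: [0.890000, 1.880000]

After 1 iteration(s), the approximation is c_1 = 1.880000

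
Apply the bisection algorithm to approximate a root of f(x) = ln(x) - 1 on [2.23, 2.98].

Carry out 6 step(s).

f(x) = ln(x) - 1
Initial interval: [2.23, 2.98]

Iteration 1:
  c_1 = (2.230000 + 2.980000)/2 = 2.605000
  f(c_1) = f(2.605000) = -0.042567
  f(a) × f(c) ≥ 0, new interval: [2.605000, 2.980000]
Iteration 2:
  c_2 = (2.605000 + 2.980000)/2 = 2.792500
  f(c_2) = f(2.792500) = 0.026937
  f(a) × f(c) < 0, new interval: [2.605000, 2.792500]
Iteration 3:
  c_3 = (2.605000 + 2.792500)/2 = 2.698750
  f(c_3) = f(2.698750) = -0.007211
  f(a) × f(c) ≥ 0, new interval: [2.698750, 2.792500]
Iteration 4:
  c_4 = (2.698750 + 2.792500)/2 = 2.745625
  f(c_4) = f(2.745625) = 0.010009
  f(a) × f(c) < 0, new interval: [2.698750, 2.745625]
Iteration 5:
  c_5 = (2.698750 + 2.745625)/2 = 2.722187
  f(c_5) = f(2.722187) = 0.001436
  f(a) × f(c) < 0, new interval: [2.698750, 2.722187]
Iteration 6:
  c_6 = (2.698750 + 2.722187)/2 = 2.710469
  f(c_6) = f(2.710469) = -0.002878
  f(a) × f(c) ≥ 0, new interval: [2.710469, 2.722187]

After 6 iteration(s), the approximation is c_6 = 2.710469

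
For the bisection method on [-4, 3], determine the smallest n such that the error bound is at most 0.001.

We need (b-a)/2^n ≤ 0.001
(3 - (-4))/2^n ≤ 0.001
7/2^n ≤ 0.001
2^n ≥ 7000
n ≥ log₂(7000) = 12.77
n ≥ 13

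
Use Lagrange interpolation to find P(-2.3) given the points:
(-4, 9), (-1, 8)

Lagrange interpolation formula:
P(x) = Σ yᵢ × Lᵢ(x)
where Lᵢ(x) = Π_{j≠i} (x - xⱼ)/(xᵢ - xⱼ)

L_0(-2.3) = (-2.3 - (-1))/(-4 - (-1)) = 0.433333
L_1(-2.3) = (-2.3 - (-4))/(-1 - (-4)) = 0.566667

P(-2.3) = 9×L_0(-2.3) + 8×L_1(-2.3)
P(-2.3) = 8.433333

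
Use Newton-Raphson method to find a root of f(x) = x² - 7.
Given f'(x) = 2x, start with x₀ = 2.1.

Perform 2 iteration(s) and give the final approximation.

f(x) = x² - 7
f'(x) = 2x
x₀ = 2.1

Newton-Raphson formula: x_{n+1} = x_n - f(x_n)/f'(x_n)

Iteration 1:
  f(2.100000) = -2.590000
  f'(2.100000) = 4.200000
  x_1 = 2.100000 - (-2.590000)/4.200000 = 2.716667
Iteration 2:
  f(2.716667) = 0.380278
  f'(2.716667) = 5.433333
  x_2 = 2.716667 - 0.380278/5.433333 = 2.646677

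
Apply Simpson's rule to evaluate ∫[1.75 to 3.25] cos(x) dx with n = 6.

f(x) = cos(x)
a = 1.75, b = 3.25, n = 6
h = (b - a)/n = 0.250000

Simpson's rule: (h/3)[f(x₀) + 4f(x₁) + 2f(x₂) + ... + f(xₙ)]

x_0 = 1.7500, f(x_0) = -0.178246, coefficient = 1
x_1 = 2.0000, f(x_1) = -0.416147, coefficient = 4
x_2 = 2.2500, f(x_2) = -0.628174, coefficient = 2
x_3 = 2.5000, f(x_3) = -0.801144, coefficient = 4
x_4 = 2.7500, f(x_4) = -0.924302, coefficient = 2
x_5 = 3.0000, f(x_5) = -0.989992, coefficient = 4
x_6 = 3.2500, f(x_6) = -0.994130, coefficient = 1

I ≈ (0.250000/3) × -13.106460 = -1.092205
Exact value: -1.092181
Error: 0.000024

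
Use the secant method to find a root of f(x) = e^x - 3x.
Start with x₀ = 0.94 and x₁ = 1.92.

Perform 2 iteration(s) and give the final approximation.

f(x) = e^x - 3x
x₀ = 0.94, x₁ = 1.92

Secant formula: x_{n+1} = x_n - f(x_n)(x_n - x_{n-1})/(f(x_n) - f(x_{n-1}))

Iteration 1:
  f(0.940000) = -0.260019
  f(1.920000) = 1.060958
  x_2 = 1.920000 - 1.060958×(1.920000 - 0.940000)/(1.060958 - (-0.260019))
       = 1.132901
Iteration 2:
  f(1.920000) = 1.060958
  f(1.132901) = -0.294053
  x_3 = 1.132901 - (-0.294053)×(1.132901 - 1.920000)/(-0.294053 - 1.060958)
       = 1.303711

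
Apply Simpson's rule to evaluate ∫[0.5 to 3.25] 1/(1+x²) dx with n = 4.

f(x) = 1/(1+x²)
a = 0.5, b = 3.25, n = 4
h = (b - a)/n = 0.687500

Simpson's rule: (h/3)[f(x₀) + 4f(x₁) + 2f(x₂) + ... + f(xₙ)]

x_0 = 0.5000, f(x_0) = 0.800000, coefficient = 1
x_1 = 1.1875, f(x_1) = 0.414911, coefficient = 4
x_2 = 1.8750, f(x_2) = 0.221453, coefficient = 2
x_3 = 2.5625, f(x_3) = 0.132163, coefficient = 4
x_4 = 3.2500, f(x_4) = 0.086486, coefficient = 1

I ≈ (0.687500/3) × 3.517689 = 0.806137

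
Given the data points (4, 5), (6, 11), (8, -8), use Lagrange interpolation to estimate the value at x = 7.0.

Lagrange interpolation formula:
P(x) = Σ yᵢ × Lᵢ(x)
where Lᵢ(x) = Π_{j≠i} (x - xⱼ)/(xᵢ - xⱼ)

L_0(7.0) = (7.0 - 6)/(4 - 6) × (7.0 - 8)/(4 - 8) = -0.125000
L_1(7.0) = (7.0 - 4)/(6 - 4) × (7.0 - 8)/(6 - 8) = 0.750000
L_2(7.0) = (7.0 - 4)/(8 - 4) × (7.0 - 6)/(8 - 6) = 0.375000

P(7.0) = 5×L_0(7.0) + 11×L_1(7.0) + (-8)×L_2(7.0)
P(7.0) = 4.625000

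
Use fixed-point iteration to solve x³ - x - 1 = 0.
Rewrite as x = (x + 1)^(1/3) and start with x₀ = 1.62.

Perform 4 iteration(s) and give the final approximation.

Equation: x³ - x - 1 = 0
Fixed-point form: x = (x + 1)^(1/3)
x₀ = 1.62

x_1 = g(1.620000) = 1.378586
x_2 = g(1.378586) = 1.334872
x_3 = g(1.334872) = 1.326644
x_4 = g(1.326644) = 1.325084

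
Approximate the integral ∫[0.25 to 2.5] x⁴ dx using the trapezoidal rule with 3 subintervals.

f(x) = x⁴
a = 0.25, b = 2.5, n = 3
h = (b - a)/n = 0.750000

Trapezoidal rule: (h/2)[f(x₀) + 2f(x₁) + 2f(x₂) + ... + f(xₙ)]

x_0 = 0.2500, f(x_0) = 0.003906, coefficient = 1
x_1 = 1.0000, f(x_1) = 1.000000, coefficient = 2
x_2 = 1.7500, f(x_2) = 9.378906, coefficient = 2
x_3 = 2.5000, f(x_3) = 39.062500, coefficient = 1

I ≈ (0.750000/2) × 59.824219 = 22.434082
Exact value: 19.531055
Error: 2.903027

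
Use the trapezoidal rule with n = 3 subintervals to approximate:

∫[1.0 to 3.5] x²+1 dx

f(x) = x²+1
a = 1.0, b = 3.5, n = 3
h = (b - a)/n = 0.833333

Trapezoidal rule: (h/2)[f(x₀) + 2f(x₁) + 2f(x₂) + ... + f(xₙ)]

x_0 = 1.0000, f(x_0) = 2.000000, coefficient = 1
x_1 = 1.8333, f(x_1) = 4.361111, coefficient = 2
x_2 = 2.6667, f(x_2) = 8.111111, coefficient = 2
x_3 = 3.5000, f(x_3) = 13.250000, coefficient = 1

I ≈ (0.833333/2) × 40.194444 = 16.747685
Exact value: 16.458333
Error: 0.289352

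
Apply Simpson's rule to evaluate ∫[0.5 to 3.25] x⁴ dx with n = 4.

f(x) = x⁴
a = 0.5, b = 3.25, n = 4
h = (b - a)/n = 0.687500

Simpson's rule: (h/3)[f(x₀) + 4f(x₁) + 2f(x₂) + ... + f(xₙ)]

x_0 = 0.5000, f(x_0) = 0.062500, coefficient = 1
x_1 = 1.1875, f(x_1) = 1.988541, coefficient = 4
x_2 = 1.8750, f(x_2) = 12.359619, coefficient = 2
x_3 = 2.5625, f(x_3) = 43.117691, coefficient = 4
x_4 = 3.2500, f(x_4) = 111.566406, coefficient = 1

I ≈ (0.687500/3) × 316.773071 = 72.593829
Exact value: 72.511914
Error: 0.081915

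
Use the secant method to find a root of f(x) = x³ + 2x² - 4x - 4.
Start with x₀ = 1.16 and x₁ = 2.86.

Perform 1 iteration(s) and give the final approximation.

f(x) = x³ + 2x² - 4x - 4
x₀ = 1.16, x₁ = 2.86

Secant formula: x_{n+1} = x_n - f(x_n)(x_n - x_{n-1})/(f(x_n) - f(x_{n-1}))

Iteration 1:
  f(1.160000) = -4.387904
  f(2.860000) = 24.312856
  x_2 = 2.860000 - 24.312856×(2.860000 - 1.160000)/(24.312856 - (-4.387904))
       = 1.419904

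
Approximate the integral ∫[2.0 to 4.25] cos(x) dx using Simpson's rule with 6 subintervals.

f(x) = cos(x)
a = 2.0, b = 4.25, n = 6
h = (b - a)/n = 0.375000

Simpson's rule: (h/3)[f(x₀) + 4f(x₁) + 2f(x₂) + ... + f(xₙ)]

x_0 = 2.0000, f(x_0) = -0.416147, coefficient = 1
x_1 = 2.3750, f(x_1) = -0.720278, coefficient = 4
x_2 = 2.7500, f(x_2) = -0.924302, coefficient = 2
x_3 = 3.1250, f(x_3) = -0.999862, coefficient = 4
x_4 = 3.5000, f(x_4) = -0.936457, coefficient = 2
x_5 = 3.8750, f(x_5) = -0.742898, coefficient = 4
x_6 = 4.2500, f(x_6) = -0.446087, coefficient = 1

I ≈ (0.375000/3) × -14.435907 = -1.804488
Exact value: -1.804287
Error: 0.000202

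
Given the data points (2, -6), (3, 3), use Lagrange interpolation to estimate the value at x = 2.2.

Lagrange interpolation formula:
P(x) = Σ yᵢ × Lᵢ(x)
where Lᵢ(x) = Π_{j≠i} (x - xⱼ)/(xᵢ - xⱼ)

L_0(2.2) = (2.2 - 3)/(2 - 3) = 0.800000
L_1(2.2) = (2.2 - 2)/(3 - 2) = 0.200000

P(2.2) = (-6)×L_0(2.2) + 3×L_1(2.2)
P(2.2) = -4.200000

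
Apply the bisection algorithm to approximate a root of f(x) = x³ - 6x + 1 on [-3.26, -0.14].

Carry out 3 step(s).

f(x) = x³ - 6x + 1
Initial interval: [-3.26, -0.14]

Iteration 1:
  c_1 = (-3.260000 + (-0.140000))/2 = -1.700000
  f(c_1) = f(-1.700000) = 6.287000
  f(a) × f(c) < 0, new interval: [-3.260000, -1.700000]
Iteration 2:
  c_2 = (-3.260000 + (-1.700000))/2 = -2.480000
  f(c_2) = f(-2.480000) = 0.627008
  f(a) × f(c) < 0, new interval: [-3.260000, -2.480000]
Iteration 3:
  c_3 = (-3.260000 + (-2.480000))/2 = -2.870000
  f(c_3) = f(-2.870000) = -5.419903
  f(a) × f(c) ≥ 0, new interval: [-2.870000, -2.480000]

After 3 iteration(s), the approximation is c_3 = -2.870000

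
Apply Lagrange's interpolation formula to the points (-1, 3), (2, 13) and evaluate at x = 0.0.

Lagrange interpolation formula:
P(x) = Σ yᵢ × Lᵢ(x)
where Lᵢ(x) = Π_{j≠i} (x - xⱼ)/(xᵢ - xⱼ)

L_0(0.0) = (0.0 - 2)/(-1 - 2) = 0.666667
L_1(0.0) = (0.0 - (-1))/(2 - (-1)) = 0.333333

P(0.0) = 3×L_0(0.0) + 13×L_1(0.0)
P(0.0) = 6.333333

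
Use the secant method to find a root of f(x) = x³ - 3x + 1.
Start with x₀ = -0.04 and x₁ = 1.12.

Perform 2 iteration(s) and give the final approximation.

f(x) = x³ - 3x + 1
x₀ = -0.04, x₁ = 1.12

Secant formula: x_{n+1} = x_n - f(x_n)(x_n - x_{n-1})/(f(x_n) - f(x_{n-1}))

Iteration 1:
  f(-0.040000) = 1.119936
  f(1.120000) = -0.955072
  x_2 = 1.120000 - (-0.955072)×(1.120000 - (-0.040000))/(-0.955072 - 1.119936)
       = 0.586082
Iteration 2:
  f(1.120000) = -0.955072
  f(0.586082) = -0.556932
  x_3 = 0.586082 - (-0.556932)×(0.586082 - 1.120000)/(-0.556932 - (-0.955072))
       = -0.160780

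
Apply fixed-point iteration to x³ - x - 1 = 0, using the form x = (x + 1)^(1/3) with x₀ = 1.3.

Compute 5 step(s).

Equation: x³ - x - 1 = 0
Fixed-point form: x = (x + 1)^(1/3)
x₀ = 1.3

x_1 = g(1.300000) = 1.320006
x_2 = g(1.320006) = 1.323822
x_3 = g(1.323822) = 1.324548
x_4 = g(1.324548) = 1.324686
x_5 = g(1.324686) = 1.324712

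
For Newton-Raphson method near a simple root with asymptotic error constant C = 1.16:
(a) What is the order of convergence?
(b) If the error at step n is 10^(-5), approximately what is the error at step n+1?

(a) Newton-Raphson has quadratic (order 2) convergence near simple roots.
    This means |e_{n+1}| ≈ C|e_n|².

(b) With |e_n| = 10^(-5) and C = 1.16:
    |e_{n+1}| ≈ 1.16 × (10^(-5))² = 1.16 × 10^(-10)

(a) 2 (quadratic); (b) |e_{n+1}| ≈ 1.160e-10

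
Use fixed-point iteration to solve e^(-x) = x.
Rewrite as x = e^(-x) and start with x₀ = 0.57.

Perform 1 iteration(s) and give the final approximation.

Equation: e^(-x) = x
Fixed-point form: x = e^(-x)
x₀ = 0.57

x_1 = g(0.570000) = 0.565525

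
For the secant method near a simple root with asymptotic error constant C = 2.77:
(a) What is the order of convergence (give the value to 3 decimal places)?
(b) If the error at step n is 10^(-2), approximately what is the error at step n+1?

(a) Secant method has superlinear convergence with order φ = (1+√5)/2 ≈ 1.618.
    This means |e_{n+1}| ≈ C|e_n|^1.618.

(b) With |e_n| = 10^(-2) and C = 2.77:
    |e_{n+1}| ≈ 2.77 × (10^(-2))^1.618 = 2.77 × 10^(-3.24)

(a) ≈ 1.618 (golden ratio); (b) |e_{n+1}| ≈ 1.608e-03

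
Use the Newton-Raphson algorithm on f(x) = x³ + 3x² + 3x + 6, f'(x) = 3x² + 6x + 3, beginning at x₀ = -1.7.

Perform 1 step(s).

f(x) = x³ + 3x² + 3x + 6
f'(x) = 3x² + 6x + 3
x₀ = -1.7

Newton-Raphson formula: x_{n+1} = x_n - f(x_n)/f'(x_n)

Iteration 1:
  f(-1.700000) = 4.657000
  f'(-1.700000) = 1.470000
  x_1 = -1.700000 - 4.657000/1.470000 = -4.868027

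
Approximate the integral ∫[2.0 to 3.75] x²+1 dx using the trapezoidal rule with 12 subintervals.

f(x) = x²+1
a = 2.0, b = 3.75, n = 12
h = (b - a)/n = 0.145833

Trapezoidal rule: (h/2)[f(x₀) + 2f(x₁) + 2f(x₂) + ... + f(xₙ)]

x_0 = 2.0000, f(x_0) = 5.000000, coefficient = 1
x_1 = 2.1458, f(x_1) = 5.604601, coefficient = 2
x_2 = 2.2917, f(x_2) = 6.251736, coefficient = 2
x_3 = 2.4375, f(x_3) = 6.941406, coefficient = 2
x_4 = 2.5833, f(x_4) = 7.673611, coefficient = 2
x_5 = 2.7292, f(x_5) = 8.448351, coefficient = 2
x_6 = 2.8750, f(x_6) = 9.265625, coefficient = 2
x_7 = 3.0208, f(x_7) = 10.125434, coefficient = 2
x_8 = 3.1667, f(x_8) = 11.027778, coefficient = 2
x_9 = 3.3125, f(x_9) = 11.972656, coefficient = 2
x_10 = 3.4583, f(x_10) = 12.960069, coefficient = 2
x_11 = 3.6042, f(x_11) = 13.990017, coefficient = 2
x_12 = 3.7500, f(x_12) = 15.062500, coefficient = 1

I ≈ (0.145833/2) × 228.585069 = 16.667661
Exact value: 16.661458
Error: 0.006203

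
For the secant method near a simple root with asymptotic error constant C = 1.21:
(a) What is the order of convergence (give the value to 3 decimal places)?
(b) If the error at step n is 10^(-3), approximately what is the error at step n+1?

(a) Secant method has superlinear convergence with order φ = (1+√5)/2 ≈ 1.618.
    This means |e_{n+1}| ≈ C|e_n|^1.618.

(b) With |e_n| = 10^(-3) and C = 1.21:
    |e_{n+1}| ≈ 1.21 × (10^(-3))^1.618 = 1.21 × 10^(-4.85)

(a) ≈ 1.618 (golden ratio); (b) |e_{n+1}| ≈ 1.693e-05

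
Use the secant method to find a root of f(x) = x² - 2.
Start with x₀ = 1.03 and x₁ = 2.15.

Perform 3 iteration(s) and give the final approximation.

f(x) = x² - 2
x₀ = 1.03, x₁ = 2.15

Secant formula: x_{n+1} = x_n - f(x_n)(x_n - x_{n-1})/(f(x_n) - f(x_{n-1}))

Iteration 1:
  f(1.030000) = -0.939100
  f(2.150000) = 2.622500
  x_2 = 2.150000 - 2.622500×(2.150000 - 1.030000)/(2.622500 - (-0.939100))
       = 1.325314
Iteration 2:
  f(2.150000) = 2.622500
  f(1.325314) = -0.243542
  x_3 = 1.325314 - (-0.243542)×(1.325314 - 2.150000)/(-0.243542 - 2.622500)
       = 1.395392
Iteration 3:
  f(1.325314) = -0.243542
  f(1.395392) = -0.052881
  x_4 = 1.395392 - (-0.052881)×(1.395392 - 1.325314)/(-0.052881 - (-0.243542))
       = 1.414829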